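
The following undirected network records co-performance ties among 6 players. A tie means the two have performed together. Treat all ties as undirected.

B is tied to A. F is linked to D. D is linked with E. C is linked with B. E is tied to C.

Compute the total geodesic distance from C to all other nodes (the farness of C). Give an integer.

Distances from C: A:2, B:1, D:2, E:1, F:3.
Sum = 2 + 1 + 2 + 1 + 3 = 9.

9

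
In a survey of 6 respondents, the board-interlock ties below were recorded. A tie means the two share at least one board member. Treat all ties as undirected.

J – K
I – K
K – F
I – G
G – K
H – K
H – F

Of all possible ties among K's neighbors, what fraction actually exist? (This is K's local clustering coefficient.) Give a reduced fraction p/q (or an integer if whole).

K's neighbors: F, G, H, I, and J (k = 5).
Possible neighbor pairs: C(5,2) = 10. Edges among them: F–H, G–I → e = 2.
Clustering(K) = 2/10 = 1/5.

1/5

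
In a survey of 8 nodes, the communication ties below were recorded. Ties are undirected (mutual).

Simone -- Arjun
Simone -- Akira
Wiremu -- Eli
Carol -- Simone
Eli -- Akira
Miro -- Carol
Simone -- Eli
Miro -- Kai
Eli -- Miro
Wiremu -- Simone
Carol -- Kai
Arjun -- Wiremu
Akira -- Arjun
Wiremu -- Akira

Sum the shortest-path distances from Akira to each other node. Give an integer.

11

Distances from Akira: Arjun:1, Carol:2, Eli:1, Kai:3, Miro:2, Simone:1, Wiremu:1.
Sum = 1 + 2 + 1 + 3 + 2 + 1 + 1 = 11.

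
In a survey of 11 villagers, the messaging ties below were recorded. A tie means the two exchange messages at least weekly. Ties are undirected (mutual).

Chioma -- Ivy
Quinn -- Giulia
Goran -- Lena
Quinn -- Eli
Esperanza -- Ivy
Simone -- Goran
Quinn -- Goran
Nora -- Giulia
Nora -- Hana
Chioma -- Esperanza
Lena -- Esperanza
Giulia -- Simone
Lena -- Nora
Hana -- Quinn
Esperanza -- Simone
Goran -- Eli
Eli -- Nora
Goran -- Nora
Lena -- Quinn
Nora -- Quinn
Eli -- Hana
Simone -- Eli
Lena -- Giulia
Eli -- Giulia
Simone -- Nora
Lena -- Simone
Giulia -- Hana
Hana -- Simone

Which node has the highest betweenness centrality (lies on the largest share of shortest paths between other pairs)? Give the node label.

Esperanza

Unnormalized betweenness of each node: Chioma:0, Eli:37/60, Esperanza:16, Giulia:37/60, Goran:11/30, Hana:1/6, Ivy:0, Lena:118/15, Nora:16/15, Quinn:9/10, Simone:57/5.
Esperanza has the largest value, 16, making it the main broker — the node through which the most shortest paths run.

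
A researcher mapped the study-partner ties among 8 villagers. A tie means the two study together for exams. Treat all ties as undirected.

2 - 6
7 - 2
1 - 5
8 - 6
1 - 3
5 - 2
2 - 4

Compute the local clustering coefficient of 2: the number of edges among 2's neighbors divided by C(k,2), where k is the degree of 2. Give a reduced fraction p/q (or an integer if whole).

2's neighbors: 4, 5, 6, and 7 (k = 4).
Possible neighbor pairs: C(4,2) = 6. Edges among them: none → e = 0.
Clustering(2) = 0/6 = 0.

0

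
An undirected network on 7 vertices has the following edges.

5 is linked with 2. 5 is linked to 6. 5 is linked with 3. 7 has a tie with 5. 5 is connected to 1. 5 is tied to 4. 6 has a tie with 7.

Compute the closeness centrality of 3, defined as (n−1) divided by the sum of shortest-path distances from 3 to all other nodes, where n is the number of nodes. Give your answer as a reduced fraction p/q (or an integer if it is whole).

6/11

Distances from 3: 1:2, 2:2, 4:2, 5:1, 6:2, 7:2. Sum = 11.
n = 7, so closeness = 6/11.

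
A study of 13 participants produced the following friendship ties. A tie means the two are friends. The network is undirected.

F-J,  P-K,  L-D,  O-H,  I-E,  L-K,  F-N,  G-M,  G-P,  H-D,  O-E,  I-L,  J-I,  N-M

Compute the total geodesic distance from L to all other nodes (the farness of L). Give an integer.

28

Distances from L: D:1, E:2, F:3, G:3, H:2, I:1, J:2, K:1, M:4, N:4, O:3, P:2.
Sum = 1 + 2 + 3 + 3 + 2 + 1 + 2 + 1 + 4 + 4 + 3 + 2 = 28.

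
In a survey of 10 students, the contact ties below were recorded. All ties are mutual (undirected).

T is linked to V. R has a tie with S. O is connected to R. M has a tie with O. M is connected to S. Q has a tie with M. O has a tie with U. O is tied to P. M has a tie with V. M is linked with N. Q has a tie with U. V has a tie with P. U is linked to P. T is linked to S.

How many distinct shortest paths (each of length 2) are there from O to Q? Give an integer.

The shortest distance is 2. The length-2 paths are: O–M–Q; O–U–Q.
That gives 2 distinct shortest paths.

2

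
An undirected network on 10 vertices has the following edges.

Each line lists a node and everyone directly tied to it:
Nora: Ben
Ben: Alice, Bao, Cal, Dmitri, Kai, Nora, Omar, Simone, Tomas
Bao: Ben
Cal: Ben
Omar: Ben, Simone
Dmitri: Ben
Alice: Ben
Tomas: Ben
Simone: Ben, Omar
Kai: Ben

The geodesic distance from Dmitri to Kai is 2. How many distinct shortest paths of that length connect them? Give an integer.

The shortest distance is 2, and the only length-2 path is Dmitri–Ben–Kai. So there is exactly 1 shortest path.

1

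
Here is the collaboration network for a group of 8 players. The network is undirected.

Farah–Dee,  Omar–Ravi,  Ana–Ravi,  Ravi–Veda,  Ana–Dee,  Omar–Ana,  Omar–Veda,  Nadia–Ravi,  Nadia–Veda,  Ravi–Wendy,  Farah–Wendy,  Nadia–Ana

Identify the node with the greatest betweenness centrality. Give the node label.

Unnormalized betweenness of each node: Ana:16/3, Dee:2, Farah:1, Nadia:2/3, Omar:2/3, Ravi:7, Veda:1/3, Wendy:3.
Ravi has the largest value, 7, making it the main broker — the node through which the most shortest paths run.

Ravi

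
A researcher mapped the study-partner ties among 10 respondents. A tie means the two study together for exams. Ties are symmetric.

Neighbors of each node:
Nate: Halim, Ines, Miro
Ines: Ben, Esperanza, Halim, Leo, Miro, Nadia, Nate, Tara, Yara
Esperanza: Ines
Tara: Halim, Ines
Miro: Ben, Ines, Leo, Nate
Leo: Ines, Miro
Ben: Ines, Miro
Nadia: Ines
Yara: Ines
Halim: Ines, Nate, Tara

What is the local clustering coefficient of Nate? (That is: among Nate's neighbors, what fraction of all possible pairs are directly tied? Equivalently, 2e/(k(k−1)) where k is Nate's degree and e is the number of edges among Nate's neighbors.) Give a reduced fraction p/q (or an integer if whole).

2/3

Nate's neighbors: Halim, Ines, and Miro (k = 3).
Possible neighbor pairs: C(3,2) = 3. Edges among them: Halim–Ines, Ines–Miro → e = 2.
Clustering(Nate) = 2/3.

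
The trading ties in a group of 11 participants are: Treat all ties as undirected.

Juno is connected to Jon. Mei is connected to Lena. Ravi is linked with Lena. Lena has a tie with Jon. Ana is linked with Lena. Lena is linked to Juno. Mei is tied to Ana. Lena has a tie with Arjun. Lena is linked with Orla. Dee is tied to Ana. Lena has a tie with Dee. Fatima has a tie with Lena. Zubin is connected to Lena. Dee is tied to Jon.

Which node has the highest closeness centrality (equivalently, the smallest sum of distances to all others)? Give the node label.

Lena

Farness (sum of distances to all others) for each node — Ana:17, Arjun:19, Dee:17, Fatima:19, Jon:17, Juno:18, Lena:10, Mei:18, Orla:19, Ravi:19, Zubin:19.
The smallest farness is 10, for Lena, so Lena has the highest closeness.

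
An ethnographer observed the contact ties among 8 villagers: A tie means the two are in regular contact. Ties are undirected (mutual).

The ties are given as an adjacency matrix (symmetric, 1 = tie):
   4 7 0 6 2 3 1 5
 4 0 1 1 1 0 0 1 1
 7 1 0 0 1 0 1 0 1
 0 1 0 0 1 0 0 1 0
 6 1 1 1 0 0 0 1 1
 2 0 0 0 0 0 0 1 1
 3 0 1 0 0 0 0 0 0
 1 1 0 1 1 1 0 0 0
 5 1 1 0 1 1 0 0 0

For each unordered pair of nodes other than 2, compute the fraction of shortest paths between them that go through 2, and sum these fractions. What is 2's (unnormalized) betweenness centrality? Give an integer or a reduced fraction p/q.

Pairs whose geodesics pass through 2 — 1–5: 1/3.
All other pairs contribute 0.
Summing the contributions gives betweenness(2) = 1/3.

1/3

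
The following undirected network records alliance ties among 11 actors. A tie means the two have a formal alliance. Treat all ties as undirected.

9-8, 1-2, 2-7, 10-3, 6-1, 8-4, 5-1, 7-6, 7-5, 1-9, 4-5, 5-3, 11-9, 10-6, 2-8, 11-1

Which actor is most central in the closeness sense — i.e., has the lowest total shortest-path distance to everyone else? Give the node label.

Farness (sum of distances to all others) for each node — 1:15, 2:19, 3:22, 4:21, 5:16, 6:19, 7:19, 8:21, 9:20, 10:24, 11:22.
The smallest farness is 15, for 1, so 1 has the highest closeness.

1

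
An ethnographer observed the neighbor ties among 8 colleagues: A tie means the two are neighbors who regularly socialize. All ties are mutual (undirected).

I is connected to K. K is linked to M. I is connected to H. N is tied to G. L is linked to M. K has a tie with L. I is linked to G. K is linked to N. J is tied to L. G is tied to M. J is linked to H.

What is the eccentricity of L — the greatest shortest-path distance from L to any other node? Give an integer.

2

Distances from L: G:2, H:2, I:2, J:1, K:1, M:1, N:2.
The largest is 2 (to H, G, N, and I), so the eccentricity of L is 2.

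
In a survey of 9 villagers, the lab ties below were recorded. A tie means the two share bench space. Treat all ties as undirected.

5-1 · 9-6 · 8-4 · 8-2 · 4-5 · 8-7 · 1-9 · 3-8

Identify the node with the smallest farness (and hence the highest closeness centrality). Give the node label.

Farness (sum of distances to all others) for each node — 1:21, 2:25, 3:25, 4:17, 5:18, 6:33, 7:25, 8:18, 9:26.
The smallest farness is 17, for 4, so 4 has the highest closeness.

4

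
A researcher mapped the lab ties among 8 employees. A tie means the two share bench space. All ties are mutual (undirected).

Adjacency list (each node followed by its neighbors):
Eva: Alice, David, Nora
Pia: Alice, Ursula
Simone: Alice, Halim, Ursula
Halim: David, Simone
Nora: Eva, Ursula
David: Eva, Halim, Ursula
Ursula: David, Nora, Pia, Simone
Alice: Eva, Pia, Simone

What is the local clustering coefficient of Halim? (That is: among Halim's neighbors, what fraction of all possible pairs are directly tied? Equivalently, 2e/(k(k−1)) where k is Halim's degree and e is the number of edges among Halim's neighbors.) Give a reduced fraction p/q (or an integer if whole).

0

Halim's neighbors: David and Simone (k = 2).
Possible neighbor pairs: C(2,2) = 1. Edges among them: none → e = 0.
Clustering(Halim) = 0/1.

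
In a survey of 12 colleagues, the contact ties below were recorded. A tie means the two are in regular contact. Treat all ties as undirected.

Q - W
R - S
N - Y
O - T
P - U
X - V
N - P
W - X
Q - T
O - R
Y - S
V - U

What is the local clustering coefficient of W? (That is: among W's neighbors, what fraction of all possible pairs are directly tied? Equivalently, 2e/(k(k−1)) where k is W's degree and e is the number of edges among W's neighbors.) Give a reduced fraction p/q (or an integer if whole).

W's neighbors: Q and X (k = 2).
Possible neighbor pairs: C(2,2) = 1. Edges among them: none → e = 0.
Clustering(W) = 0/1.

0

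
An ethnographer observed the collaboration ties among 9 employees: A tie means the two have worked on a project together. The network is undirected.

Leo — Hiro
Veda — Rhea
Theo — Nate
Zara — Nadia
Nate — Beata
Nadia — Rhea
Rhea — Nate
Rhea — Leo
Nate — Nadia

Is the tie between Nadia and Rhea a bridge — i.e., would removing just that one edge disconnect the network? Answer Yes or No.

No

Even without that edge, Nadia still reaches Rhea via Nadia – Nate – Rhea, so the network stays connected. Not a bridge.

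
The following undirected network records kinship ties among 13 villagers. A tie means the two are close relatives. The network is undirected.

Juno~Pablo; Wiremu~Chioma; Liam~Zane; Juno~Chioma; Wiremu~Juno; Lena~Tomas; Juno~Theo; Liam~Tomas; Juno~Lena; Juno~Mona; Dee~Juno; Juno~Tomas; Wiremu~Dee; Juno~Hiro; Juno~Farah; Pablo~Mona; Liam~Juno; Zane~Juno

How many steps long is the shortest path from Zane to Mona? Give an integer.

One shortest route is Zane – Juno – Mona, which uses 2 edges, and Zane and Mona are not directly tied, so nothing shorter exists. So d(Zane,Mona) = 2.

2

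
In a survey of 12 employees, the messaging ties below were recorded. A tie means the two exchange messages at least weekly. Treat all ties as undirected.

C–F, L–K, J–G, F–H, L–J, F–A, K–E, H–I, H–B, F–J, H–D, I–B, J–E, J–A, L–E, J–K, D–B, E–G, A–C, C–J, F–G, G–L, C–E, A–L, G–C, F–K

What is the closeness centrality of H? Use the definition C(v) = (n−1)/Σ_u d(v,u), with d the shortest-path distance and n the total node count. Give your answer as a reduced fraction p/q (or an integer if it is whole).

11/20

Distances from H: A:2, B:1, C:2, D:1, E:3, F:1, G:2, I:1, J:2, K:2, L:3. Sum = 20.
n = 12, so closeness = 11/20.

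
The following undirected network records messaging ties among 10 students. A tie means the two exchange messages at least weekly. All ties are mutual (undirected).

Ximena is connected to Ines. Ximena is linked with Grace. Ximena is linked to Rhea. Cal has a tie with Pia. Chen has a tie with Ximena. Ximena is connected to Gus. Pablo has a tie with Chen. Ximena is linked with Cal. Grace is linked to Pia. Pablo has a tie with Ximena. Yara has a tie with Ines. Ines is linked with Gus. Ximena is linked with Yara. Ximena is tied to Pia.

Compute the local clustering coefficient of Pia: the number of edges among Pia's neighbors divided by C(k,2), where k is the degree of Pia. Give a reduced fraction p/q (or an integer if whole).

Pia's neighbors: Cal, Grace, and Ximena (k = 3).
Possible neighbor pairs: C(3,2) = 3. Edges among them: Cal–Ximena, Grace–Ximena → e = 2.
Clustering(Pia) = 2/3.

2/3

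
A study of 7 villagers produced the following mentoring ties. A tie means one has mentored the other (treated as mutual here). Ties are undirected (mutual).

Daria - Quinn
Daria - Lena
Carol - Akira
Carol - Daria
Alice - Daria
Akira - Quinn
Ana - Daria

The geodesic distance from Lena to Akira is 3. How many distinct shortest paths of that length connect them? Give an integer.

2

The shortest distance is 3. The length-3 paths are: Lena–Daria–Quinn–Akira; Lena–Daria–Carol–Akira.
That gives 2 distinct shortest paths.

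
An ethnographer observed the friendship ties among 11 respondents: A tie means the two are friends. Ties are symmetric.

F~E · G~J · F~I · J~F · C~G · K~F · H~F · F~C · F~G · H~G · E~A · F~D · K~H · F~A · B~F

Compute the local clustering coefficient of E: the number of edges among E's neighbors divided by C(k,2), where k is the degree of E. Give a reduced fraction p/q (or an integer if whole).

E's neighbors: A and F (k = 2).
Possible neighbor pairs: C(2,2) = 1. Edges among them: A–F → e = 1.
Clustering(E) = 1/1.

1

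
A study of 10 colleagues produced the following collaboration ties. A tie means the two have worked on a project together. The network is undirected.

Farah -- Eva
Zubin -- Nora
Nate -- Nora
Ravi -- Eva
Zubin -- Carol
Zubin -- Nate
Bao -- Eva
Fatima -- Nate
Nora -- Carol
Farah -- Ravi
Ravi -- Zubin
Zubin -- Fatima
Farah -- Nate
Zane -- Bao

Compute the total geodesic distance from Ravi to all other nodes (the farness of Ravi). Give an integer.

16

Distances from Ravi: Bao:2, Carol:2, Eva:1, Farah:1, Fatima:2, Nate:2, Nora:2, Zane:3, Zubin:1.
Sum = 2 + 2 + 1 + 1 + 2 + 2 + 2 + 3 + 1 = 16.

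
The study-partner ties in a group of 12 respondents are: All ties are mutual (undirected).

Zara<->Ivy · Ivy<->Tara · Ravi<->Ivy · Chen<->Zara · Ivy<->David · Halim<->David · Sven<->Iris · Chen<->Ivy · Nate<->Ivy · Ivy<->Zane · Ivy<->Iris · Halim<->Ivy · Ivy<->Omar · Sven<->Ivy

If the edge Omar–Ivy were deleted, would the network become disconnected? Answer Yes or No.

Yes

Without the Omar–Ivy edge there is no alternate route between Omar and Ivy, so the network disconnects. It is a bridge.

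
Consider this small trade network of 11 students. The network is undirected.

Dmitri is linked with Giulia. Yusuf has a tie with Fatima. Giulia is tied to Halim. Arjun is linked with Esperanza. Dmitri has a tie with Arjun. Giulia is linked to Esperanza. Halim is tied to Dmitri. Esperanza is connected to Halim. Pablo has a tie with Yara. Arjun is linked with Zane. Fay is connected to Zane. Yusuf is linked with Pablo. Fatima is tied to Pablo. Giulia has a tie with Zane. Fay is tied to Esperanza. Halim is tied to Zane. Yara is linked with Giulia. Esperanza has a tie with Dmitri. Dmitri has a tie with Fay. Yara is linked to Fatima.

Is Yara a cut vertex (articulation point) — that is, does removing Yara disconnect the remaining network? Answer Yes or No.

Removing Yara leaves {Fatima, Pablo, and Yusuf} with no path to {Arjun, Dmitri, Esperanza, Fay, Giulia, Halim, and Zane}, so the network splits into 2 components. Yara is a cut vertex.

Yes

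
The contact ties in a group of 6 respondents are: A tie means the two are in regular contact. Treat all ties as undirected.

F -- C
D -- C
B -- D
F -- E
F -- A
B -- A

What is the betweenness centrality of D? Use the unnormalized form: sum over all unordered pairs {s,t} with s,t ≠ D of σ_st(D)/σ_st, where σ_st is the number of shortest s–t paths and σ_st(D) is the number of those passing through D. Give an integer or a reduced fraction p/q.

1

Pairs whose geodesics pass through D — B–C: 1.
All other pairs contribute 0.
Summing the contributions gives betweenness(D) = 1.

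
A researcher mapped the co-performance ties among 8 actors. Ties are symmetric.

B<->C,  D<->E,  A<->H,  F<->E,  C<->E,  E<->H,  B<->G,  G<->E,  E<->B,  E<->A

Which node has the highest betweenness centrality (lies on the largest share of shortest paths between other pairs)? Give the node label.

Unnormalized betweenness of each node: A:0, B:1/2, C:0, D:0, E:35/2, F:0, G:0, H:0.
E has the largest value, 35/2, making it the main broker — the node through which the most shortest paths run.

E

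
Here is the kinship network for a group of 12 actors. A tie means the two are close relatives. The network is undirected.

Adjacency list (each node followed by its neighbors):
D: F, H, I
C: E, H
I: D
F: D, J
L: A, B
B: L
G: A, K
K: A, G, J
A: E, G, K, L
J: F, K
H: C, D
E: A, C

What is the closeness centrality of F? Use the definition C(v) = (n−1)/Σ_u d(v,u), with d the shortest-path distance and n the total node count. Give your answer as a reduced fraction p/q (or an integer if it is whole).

11/30

Distances from F: A:3, B:5, C:3, D:1, E:4, G:3, H:2, I:2, J:1, K:2, L:4. Sum = 30.
n = 12, so closeness = 11/30.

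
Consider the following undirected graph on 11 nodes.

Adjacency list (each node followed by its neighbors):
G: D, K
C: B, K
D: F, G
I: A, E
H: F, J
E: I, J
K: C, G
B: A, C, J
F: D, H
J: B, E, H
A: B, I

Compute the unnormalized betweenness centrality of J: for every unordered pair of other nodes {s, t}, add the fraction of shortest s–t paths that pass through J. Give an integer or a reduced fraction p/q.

Pairs whose geodesics pass through J — D–B: 1/2; D–A: 1/2; D–I: 1; D–E: 1; G–E: 2/2; K–E: 1; K–H: 1/2; C–E: 1; C–H: 1; C–F: 1/2; B–E: 1; B–H: 1; B–F: 1; A–H: 1 … (+5 more pairs).
All other pairs contribute 0.
Summing the contributions gives betweenness(J) = 17.

17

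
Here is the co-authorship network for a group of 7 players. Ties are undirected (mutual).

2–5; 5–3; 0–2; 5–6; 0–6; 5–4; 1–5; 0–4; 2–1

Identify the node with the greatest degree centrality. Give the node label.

5

Degrees — 0:3, 1:2, 2:3, 3:1, 4:2, 5:5, 6:2.
The maximum is 5, attained only by 5.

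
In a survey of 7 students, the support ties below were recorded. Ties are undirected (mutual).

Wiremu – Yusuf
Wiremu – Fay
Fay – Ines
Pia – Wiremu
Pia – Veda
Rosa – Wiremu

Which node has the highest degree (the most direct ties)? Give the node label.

Degrees — Fay:2, Ines:1, Pia:2, Rosa:1, Veda:1, Wiremu:4, Yusuf:1.
The maximum is 4, attained only by Wiremu.

Wiremu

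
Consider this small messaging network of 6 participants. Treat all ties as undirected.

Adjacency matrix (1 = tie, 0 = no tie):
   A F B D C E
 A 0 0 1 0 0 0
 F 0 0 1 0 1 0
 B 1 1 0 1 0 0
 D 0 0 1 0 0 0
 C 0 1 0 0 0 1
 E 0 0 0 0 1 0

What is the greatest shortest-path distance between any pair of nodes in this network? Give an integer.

Eccentricity of each node (its greatest distance to any other): A:4, B:3, C:3, D:4, E:4, F:2.
The maximum eccentricity is 4, realized for instance by the pair A–E via A – B – F – C – E. So the diameter is 4.

4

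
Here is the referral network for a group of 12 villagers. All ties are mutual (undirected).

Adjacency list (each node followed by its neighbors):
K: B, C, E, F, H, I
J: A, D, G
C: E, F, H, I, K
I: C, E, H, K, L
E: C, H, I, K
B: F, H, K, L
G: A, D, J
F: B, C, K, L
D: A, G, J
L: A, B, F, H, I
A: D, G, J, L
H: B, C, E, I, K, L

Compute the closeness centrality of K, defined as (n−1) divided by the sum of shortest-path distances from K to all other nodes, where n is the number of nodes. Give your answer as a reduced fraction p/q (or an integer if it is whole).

Distances from K: A:3, B:1, C:1, D:4, E:1, F:1, G:4, H:1, I:1, J:4, L:2. Sum = 23.
n = 12, so closeness = 11/23.

11/23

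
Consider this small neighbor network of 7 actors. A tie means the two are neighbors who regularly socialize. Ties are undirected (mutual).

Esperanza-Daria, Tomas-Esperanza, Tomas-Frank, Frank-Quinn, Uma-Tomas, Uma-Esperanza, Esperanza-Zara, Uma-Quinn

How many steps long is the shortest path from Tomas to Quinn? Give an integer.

One shortest route is Tomas – Frank – Quinn, which uses 2 edges, and Tomas and Quinn are not directly tied, so nothing shorter exists. So d(Tomas,Quinn) = 2.

2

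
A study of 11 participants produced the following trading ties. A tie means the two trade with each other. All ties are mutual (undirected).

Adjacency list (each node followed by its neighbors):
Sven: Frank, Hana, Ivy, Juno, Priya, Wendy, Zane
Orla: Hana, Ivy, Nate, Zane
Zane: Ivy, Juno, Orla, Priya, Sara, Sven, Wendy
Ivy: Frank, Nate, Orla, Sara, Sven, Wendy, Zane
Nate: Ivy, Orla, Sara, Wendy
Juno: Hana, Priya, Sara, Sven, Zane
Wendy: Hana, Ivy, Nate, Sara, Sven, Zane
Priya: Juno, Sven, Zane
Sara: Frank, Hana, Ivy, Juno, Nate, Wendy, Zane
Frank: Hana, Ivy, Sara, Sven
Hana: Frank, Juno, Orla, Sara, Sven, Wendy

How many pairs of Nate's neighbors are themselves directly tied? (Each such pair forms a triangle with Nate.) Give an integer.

4

Nate's neighbors: Ivy, Orla, Sara, and Wendy.
Neighbor pairs that are themselves tied: Nate–Ivy–Orla; Nate–Ivy–Sara; Nate–Ivy–Wendy; Nate–Sara–Wendy. Each forms one triangle with Nate, for 4 in total.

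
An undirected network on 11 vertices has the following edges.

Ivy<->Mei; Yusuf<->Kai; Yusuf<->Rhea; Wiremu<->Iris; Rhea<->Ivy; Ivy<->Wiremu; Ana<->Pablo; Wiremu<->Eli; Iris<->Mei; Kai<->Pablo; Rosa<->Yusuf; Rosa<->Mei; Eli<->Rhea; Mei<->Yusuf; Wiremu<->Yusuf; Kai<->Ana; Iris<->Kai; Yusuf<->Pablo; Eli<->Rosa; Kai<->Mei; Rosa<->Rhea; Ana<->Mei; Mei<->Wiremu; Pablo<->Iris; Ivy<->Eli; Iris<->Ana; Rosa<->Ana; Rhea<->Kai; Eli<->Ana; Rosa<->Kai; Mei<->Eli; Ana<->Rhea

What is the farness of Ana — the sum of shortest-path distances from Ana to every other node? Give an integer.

Distances from Ana: Eli:1, Iris:1, Ivy:2, Kai:1, Mei:1, Pablo:1, Rhea:1, Rosa:1, Wiremu:2, Yusuf:2.
Sum = 1 + 1 + 2 + 1 + 1 + 1 + 1 + 1 + 2 + 2 = 13.

13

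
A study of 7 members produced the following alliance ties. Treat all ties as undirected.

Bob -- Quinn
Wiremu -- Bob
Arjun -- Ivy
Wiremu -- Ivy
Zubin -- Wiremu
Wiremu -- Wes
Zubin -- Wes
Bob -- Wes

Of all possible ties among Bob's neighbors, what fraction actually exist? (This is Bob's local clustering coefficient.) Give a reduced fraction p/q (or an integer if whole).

1/3

Bob's neighbors: Quinn, Wes, and Wiremu (k = 3).
Possible neighbor pairs: C(3,2) = 3. Edges among them: Wes–Wiremu → e = 1.
Clustering(Bob) = 1/3.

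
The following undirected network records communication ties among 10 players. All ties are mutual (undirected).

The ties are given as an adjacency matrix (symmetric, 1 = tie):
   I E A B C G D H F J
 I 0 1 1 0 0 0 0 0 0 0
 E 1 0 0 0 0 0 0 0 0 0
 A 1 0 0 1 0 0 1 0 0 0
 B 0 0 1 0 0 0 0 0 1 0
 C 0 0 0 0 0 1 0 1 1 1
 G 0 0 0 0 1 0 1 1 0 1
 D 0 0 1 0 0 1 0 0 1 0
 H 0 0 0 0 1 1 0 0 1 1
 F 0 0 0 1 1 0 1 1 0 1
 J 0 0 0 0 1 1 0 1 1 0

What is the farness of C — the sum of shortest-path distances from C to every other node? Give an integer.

Distances from C: A:3, B:2, D:2, E:5, F:1, G:1, H:1, I:4, J:1.
Sum = 3 + 2 + 2 + 5 + 1 + 1 + 1 + 4 + 1 = 20.

20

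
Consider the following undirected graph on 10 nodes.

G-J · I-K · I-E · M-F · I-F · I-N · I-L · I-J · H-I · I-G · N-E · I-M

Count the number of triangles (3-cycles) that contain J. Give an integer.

J's neighbors: G and I.
Neighbor pairs that are themselves tied: J–G–I. Each forms one triangle with J, for 1 in total.

1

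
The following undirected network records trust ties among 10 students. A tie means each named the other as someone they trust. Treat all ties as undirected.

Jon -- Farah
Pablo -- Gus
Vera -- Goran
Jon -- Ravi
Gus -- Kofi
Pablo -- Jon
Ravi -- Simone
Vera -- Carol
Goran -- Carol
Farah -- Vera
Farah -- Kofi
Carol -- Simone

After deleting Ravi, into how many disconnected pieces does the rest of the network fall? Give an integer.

1

Ravi's neighbors (Jon and Simone) remain reachable from one another through other ties, so the rest of the network stays in one piece.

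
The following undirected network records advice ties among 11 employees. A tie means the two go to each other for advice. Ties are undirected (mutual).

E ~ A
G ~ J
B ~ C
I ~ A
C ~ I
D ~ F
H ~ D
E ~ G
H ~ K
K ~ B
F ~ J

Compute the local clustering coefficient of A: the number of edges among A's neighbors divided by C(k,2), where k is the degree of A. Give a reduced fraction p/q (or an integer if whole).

A's neighbors: E and I (k = 2).
Possible neighbor pairs: C(2,2) = 1. Edges among them: none → e = 0.
Clustering(A) = 0/1.

0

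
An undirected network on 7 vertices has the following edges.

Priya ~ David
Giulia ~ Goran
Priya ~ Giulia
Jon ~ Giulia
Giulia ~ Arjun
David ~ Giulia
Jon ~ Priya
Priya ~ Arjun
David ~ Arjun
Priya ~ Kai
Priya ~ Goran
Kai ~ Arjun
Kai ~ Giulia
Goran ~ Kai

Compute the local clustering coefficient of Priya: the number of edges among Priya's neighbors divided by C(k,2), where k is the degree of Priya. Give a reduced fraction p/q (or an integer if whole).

8/15

Priya's neighbors: Arjun, David, Giulia, Goran, Jon, and Kai (k = 6).
Possible neighbor pairs: C(6,2) = 15. Edges among them: Arjun–David, Arjun–Giulia, Arjun–Kai, David–Giulia, Giulia–Goran, Giulia–Jon, Giulia–Kai, Goran–Kai → e = 8.
Clustering(Priya) = 8/15.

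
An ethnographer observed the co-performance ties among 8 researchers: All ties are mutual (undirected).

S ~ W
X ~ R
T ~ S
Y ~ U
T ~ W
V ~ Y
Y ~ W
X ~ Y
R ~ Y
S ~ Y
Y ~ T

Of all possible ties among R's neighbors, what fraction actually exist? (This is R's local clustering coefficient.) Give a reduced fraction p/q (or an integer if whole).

1

R's neighbors: X and Y (k = 2).
Possible neighbor pairs: C(2,2) = 1. Edges among them: X–Y → e = 1.
Clustering(R) = 1/1.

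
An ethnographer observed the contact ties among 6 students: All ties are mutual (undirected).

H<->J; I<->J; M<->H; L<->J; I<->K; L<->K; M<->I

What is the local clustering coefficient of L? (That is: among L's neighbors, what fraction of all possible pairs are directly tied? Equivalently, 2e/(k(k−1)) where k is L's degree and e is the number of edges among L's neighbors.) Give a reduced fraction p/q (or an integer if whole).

0

L's neighbors: J and K (k = 2).
Possible neighbor pairs: C(2,2) = 1. Edges among them: none → e = 0.
Clustering(L) = 0/1.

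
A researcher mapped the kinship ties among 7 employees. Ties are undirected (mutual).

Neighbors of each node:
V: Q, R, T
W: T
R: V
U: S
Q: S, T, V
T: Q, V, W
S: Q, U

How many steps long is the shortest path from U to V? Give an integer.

3

One shortest route is U – S – Q – V, which uses 3 edges, and at distance 2 from U we only reach {Q}, which does not include V. So d(U,V) = 3.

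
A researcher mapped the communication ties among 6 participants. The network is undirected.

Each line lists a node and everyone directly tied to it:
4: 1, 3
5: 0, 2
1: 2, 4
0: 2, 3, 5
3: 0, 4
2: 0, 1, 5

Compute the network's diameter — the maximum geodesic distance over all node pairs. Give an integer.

3

Eccentricity of each node (its greatest distance to any other): 0:2, 1:2, 2:2, 3:2, 4:3, 5:3.
The maximum eccentricity is 3, realized for instance by the pair 4–5 via 4 – 1 – 2 – 5. So the diameter is 3.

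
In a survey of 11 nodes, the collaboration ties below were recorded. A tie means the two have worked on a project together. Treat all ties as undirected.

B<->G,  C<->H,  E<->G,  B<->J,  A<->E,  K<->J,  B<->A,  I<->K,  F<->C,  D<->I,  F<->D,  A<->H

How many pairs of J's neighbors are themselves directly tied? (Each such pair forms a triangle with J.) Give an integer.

0

J's neighbors are B and K, but none of them are tied to each other, so no triangle contains J.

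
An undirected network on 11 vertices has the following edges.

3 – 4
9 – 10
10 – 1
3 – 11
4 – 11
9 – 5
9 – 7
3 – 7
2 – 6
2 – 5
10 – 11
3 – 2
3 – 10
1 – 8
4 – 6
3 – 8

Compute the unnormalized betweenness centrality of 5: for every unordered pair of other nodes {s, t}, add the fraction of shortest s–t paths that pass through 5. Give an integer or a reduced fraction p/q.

Pairs whose geodesics pass through 5 — 9–2: 1; 9–6: 1.
All other pairs contribute 0.
Summing the contributions gives betweenness(5) = 2.

2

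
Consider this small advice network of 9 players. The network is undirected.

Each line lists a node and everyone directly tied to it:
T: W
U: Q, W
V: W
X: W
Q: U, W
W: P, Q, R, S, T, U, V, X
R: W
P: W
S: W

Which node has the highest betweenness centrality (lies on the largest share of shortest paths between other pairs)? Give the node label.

W

Unnormalized betweenness of each node: P:0, Q:0, R:0, S:0, T:0, U:0, V:0, W:27, X:0.
W has the largest value, 27, making it the main broker — the node through which the most shortest paths run.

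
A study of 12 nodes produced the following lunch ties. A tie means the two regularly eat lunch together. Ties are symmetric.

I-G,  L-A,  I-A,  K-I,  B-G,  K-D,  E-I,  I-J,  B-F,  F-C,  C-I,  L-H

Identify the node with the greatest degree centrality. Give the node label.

Degrees — A:2, B:2, C:2, D:1, E:1, F:2, G:2, H:1, I:6, J:1, K:2, L:2.
The maximum is 6, attained only by I.

I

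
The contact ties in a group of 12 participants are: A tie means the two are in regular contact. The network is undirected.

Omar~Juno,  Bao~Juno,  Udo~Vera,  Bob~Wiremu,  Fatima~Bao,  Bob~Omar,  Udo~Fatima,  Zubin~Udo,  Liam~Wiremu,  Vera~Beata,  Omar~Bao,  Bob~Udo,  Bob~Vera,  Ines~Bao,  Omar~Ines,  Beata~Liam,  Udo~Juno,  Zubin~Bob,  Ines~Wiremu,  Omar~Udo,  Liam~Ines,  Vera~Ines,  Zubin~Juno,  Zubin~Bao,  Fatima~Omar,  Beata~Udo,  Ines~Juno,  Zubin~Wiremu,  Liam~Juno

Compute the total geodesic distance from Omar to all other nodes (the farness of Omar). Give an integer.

Distances from Omar: Bao:1, Beata:2, Bob:1, Fatima:1, Ines:1, Juno:1, Liam:2, Udo:1, Vera:2, Wiremu:2, Zubin:2.
Sum = 1 + 2 + 1 + 1 + 1 + 1 + 2 + 1 + 2 + 2 + 2 = 16.

16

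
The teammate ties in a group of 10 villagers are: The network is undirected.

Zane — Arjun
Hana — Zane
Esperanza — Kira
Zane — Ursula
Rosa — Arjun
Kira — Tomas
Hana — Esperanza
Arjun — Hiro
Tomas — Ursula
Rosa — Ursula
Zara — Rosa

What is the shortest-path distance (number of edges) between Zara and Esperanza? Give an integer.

One shortest route is Zara – Rosa – Ursula – Tomas – Kira – Esperanza, which uses 5 edges, and at distance 4 from Zara we only reach {Hana, Kira}, which does not include Esperanza. So d(Zara,Esperanza) = 5.

5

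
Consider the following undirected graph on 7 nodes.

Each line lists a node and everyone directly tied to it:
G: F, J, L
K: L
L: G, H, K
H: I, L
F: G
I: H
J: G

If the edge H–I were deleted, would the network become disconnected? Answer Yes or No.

Without the H–I edge there is no alternate route between H and I, so the network disconnects. It is a bridge.

Yes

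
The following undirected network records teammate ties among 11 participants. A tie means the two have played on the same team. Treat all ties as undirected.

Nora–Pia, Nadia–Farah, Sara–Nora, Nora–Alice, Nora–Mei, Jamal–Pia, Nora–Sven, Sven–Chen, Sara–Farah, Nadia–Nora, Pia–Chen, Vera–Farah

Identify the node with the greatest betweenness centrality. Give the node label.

Nora

Unnormalized betweenness of each node: Alice:0, Chen:1, Farah:19/2, Jamal:0, Mei:0, Nadia:7, Nora:69/2, Pia:25/2, Sara:7, Sven:7/2, Vera:0.
Nora has the largest value, 69/2, making it the main broker — the node through which the most shortest paths run.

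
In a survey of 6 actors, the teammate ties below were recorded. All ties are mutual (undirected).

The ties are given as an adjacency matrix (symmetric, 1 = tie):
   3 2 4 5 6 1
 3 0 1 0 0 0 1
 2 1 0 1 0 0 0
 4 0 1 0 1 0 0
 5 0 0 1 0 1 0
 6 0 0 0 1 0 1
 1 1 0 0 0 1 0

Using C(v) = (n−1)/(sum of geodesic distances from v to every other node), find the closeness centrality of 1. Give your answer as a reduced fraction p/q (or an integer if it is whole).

5/9

Distances from 1: 2:2, 3:1, 4:3, 5:2, 6:1. Sum = 9.
n = 6, so closeness = 5/9.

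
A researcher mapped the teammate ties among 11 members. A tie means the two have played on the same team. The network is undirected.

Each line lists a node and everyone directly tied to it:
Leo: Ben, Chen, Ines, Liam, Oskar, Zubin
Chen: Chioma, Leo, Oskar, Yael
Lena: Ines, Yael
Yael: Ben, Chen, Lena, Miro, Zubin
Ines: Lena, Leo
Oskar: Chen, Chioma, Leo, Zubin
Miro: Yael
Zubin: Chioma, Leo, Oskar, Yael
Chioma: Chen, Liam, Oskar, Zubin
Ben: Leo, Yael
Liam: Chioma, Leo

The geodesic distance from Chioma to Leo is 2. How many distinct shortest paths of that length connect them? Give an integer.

4

The shortest distance is 2. The length-2 paths are: Chioma–Liam–Leo; Chioma–Oskar–Leo; Chioma–Zubin–Leo; Chioma–Chen–Leo.
That gives 4 distinct shortest paths.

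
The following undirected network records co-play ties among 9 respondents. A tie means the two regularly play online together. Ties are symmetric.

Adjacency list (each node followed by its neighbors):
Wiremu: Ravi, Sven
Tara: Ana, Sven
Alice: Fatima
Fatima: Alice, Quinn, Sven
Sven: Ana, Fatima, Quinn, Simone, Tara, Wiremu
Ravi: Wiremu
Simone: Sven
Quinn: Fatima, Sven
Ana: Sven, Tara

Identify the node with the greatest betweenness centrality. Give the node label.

Unnormalized betweenness of each node: Alice:0, Ana:0, Fatima:7, Quinn:0, Ravi:0, Simone:0, Sven:23, Tara:0, Wiremu:7.
Sven has the largest value, 23, making it the main broker — the node through which the most shortest paths run.

Sven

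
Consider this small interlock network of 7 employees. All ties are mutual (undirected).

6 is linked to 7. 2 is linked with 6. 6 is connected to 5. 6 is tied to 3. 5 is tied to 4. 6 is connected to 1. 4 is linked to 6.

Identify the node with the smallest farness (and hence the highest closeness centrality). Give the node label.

6

Farness (sum of distances to all others) for each node — 1:11, 2:11, 3:11, 4:10, 5:10, 6:6, 7:11.
The smallest farness is 6, for 6, so 6 has the highest closeness.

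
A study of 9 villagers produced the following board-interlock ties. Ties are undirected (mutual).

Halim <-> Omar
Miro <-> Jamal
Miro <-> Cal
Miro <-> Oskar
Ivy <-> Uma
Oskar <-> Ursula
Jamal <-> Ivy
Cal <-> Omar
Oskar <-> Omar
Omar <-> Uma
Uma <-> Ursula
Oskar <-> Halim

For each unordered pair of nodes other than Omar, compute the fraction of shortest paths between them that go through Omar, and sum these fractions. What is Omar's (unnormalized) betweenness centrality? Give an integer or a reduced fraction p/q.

Pairs whose geodesics pass through Omar — Oskar–Uma: 1/2; Oskar–Ivy: 1/3; Oskar–Cal: 1/2; Ursula–Cal: 2/3; Uma–Miro: 2/4; Uma–Cal: 1; Uma–Halim: 1; Ivy–Cal: 1/2; Ivy–Halim: 1; Cal–Halim: 1.
All other pairs contribute 0.
Summing the contributions gives betweenness(Omar) = 7.

7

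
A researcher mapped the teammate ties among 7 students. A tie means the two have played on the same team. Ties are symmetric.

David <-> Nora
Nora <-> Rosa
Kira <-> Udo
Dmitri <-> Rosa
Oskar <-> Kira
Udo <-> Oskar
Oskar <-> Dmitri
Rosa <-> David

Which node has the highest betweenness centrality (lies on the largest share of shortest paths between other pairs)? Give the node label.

Dmitri

Unnormalized betweenness of each node: David:0, Dmitri:9, Kira:0, Nora:0, Oskar:8, Rosa:8, Udo:0.
Dmitri has the largest value, 9, making it the main broker — the node through which the most shortest paths run.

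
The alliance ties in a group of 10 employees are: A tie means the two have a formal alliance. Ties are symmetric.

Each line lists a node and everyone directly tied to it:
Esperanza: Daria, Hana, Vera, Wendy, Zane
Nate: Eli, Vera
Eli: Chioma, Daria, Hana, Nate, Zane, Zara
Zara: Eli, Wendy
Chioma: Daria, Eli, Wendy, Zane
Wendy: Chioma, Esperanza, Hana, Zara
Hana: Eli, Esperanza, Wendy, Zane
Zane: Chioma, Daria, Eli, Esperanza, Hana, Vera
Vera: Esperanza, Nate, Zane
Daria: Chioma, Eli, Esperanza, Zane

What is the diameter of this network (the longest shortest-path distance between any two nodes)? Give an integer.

Eccentricity of each node (its greatest distance to any other): Chioma:2, Daria:2, Eli:2, Esperanza:2, Hana:2, Nate:3, Vera:3, Wendy:3, Zane:2, Zara:3.
The maximum eccentricity is 3, realized for instance by the pair Zara–Vera via Zara – Eli – Zane – Vera. So the diameter is 3.

3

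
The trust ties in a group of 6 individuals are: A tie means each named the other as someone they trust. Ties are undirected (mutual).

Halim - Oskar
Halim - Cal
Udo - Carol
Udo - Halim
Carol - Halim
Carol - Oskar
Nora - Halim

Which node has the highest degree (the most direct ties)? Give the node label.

Halim

Degrees — Cal:1, Carol:3, Halim:5, Nora:1, Oskar:2, Udo:2.
The maximum is 5, attained only by Halim.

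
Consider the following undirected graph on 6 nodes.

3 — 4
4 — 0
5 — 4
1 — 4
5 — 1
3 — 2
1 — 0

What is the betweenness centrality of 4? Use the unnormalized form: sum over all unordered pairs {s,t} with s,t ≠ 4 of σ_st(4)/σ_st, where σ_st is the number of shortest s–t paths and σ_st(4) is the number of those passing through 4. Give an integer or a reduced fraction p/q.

13/2

Pairs whose geodesics pass through 4 — 2–0: 1; 2–5: 1; 2–1: 1; 3–0: 1; 3–5: 1; 3–1: 1; 0–5: 1/2.
All other pairs contribute 0.
Summing the contributions gives betweenness(4) = 13/2.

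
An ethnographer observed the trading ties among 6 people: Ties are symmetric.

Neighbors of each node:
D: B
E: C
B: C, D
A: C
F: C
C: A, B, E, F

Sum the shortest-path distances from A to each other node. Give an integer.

10

Distances from A: B:2, C:1, D:3, E:2, F:2.
Sum = 2 + 1 + 3 + 2 + 2 = 10.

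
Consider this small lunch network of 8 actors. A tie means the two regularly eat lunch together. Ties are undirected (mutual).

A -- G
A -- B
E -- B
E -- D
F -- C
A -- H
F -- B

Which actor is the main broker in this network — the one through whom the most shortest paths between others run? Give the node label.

B

Unnormalized betweenness of each node: A:11, B:16, C:0, D:0, E:6, F:6, G:0, H:0.
B has the largest value, 16, making it the main broker — the node through which the most shortest paths run.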